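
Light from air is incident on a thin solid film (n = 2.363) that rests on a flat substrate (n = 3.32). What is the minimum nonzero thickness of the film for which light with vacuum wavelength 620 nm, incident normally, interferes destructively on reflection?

Ray reflecting at the top interface goes from n = 1.0 toward n = 2.363: a half-wave phase shift.
Bottom surface (2.363 → 3.32): reflection off a higher-index medium gives a half-wave phase shift.
The two reflections carry the same phase change, so no net offset.
With no net inversion, destructive interference in reflection requires 2 n t = (m + ½) λ.
Minimum at m = 0: t = λ / (4 n) = 620 / (4 × 2.363) = 65.6 nm.

65.6 nm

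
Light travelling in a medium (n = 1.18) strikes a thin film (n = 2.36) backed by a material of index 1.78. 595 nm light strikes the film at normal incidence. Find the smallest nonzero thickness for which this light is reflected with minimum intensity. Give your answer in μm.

0.126 μm

Top surface (1.18 → 2.36): reflection off a higher-index medium gives a half-wave phase shift.
Bottom surface (2.36 → 1.78): reflection off a lower-index medium gives no phase shift.
Exactly one π shift → a net half-wave offset.
With one net inversion, destructive interference in reflection requires 2 n t = m λ.
The smallest nonzero thickness corresponds to m = 1: t = m λ / (2 n) = 1.00 × 595 / (2 × 2.36) = 126 nm.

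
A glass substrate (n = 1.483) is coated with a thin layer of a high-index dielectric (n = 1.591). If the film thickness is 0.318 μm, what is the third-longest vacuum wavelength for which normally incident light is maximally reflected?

405 nm

At the upper boundary (n = 1.0 to n = 1.591) the reflected ray undergoes a half-wave phase shift.
Bottom surface (1.591 → 1.483): reflection off a lower-index medium gives no phase shift.
Exactly one π shift → a net half-wave offset.
With one net inversion, constructive interference in reflection requires 2 n t = (m + ½) λ.
λ = 2 n t / (m + ½). The third-longest wavelength is m = 2: λ = 2 × 1.591 × 318 / 2.50 = 405 nm.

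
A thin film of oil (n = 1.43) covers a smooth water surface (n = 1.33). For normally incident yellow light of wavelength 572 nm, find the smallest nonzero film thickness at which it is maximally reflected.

100 nm

Ray reflecting at the top interface goes from n = 1.0 toward n = 1.43: a half-wave phase shift.
Ray reflecting at the bottom interface goes from n = 1.43 toward n = 1.33: no phase shift.
Exactly one π shift → a net half-wave offset.
So the condition for constructive reflection is 2 n t = (m + ½) λ.
Minimum at m = 0: t = λ / (4 n) = 572 / (4 × 1.43) = 100 nm.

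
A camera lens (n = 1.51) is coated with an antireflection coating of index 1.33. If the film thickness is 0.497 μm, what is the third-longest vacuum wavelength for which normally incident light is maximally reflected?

Top surface (1.0 → 1.33): reflection off a higher-index medium gives a half-wave phase shift.
Ray reflecting at the bottom interface goes from n = 1.33 toward n = 1.51: a half-wave phase shift.
The two reflections carry the same phase change, so no net offset.
So the condition for constructive reflection is 2 n t = m λ.
λ = 2 n t / m. The third-longest wavelength is m = 3: λ = 2 × 1.33 × 497 / 3.00 = 441 nm.

441 nm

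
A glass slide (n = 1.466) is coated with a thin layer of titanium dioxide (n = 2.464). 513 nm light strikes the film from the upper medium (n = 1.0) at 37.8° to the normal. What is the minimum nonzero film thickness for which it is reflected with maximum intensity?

Top surface (1.0 → 2.464): reflection off a higher-index medium gives a half-wave phase shift.
Bottom surface (2.464 → 1.466): reflection off a lower-index medium gives no phase shift.
Net: one phase inversion between the two reflected rays.
With one net inversion, constructive interference in reflection requires 2 n t cos θ_r = (m + ½) λ.
Snell's law: 1.0 sin 37.8° = 2.464 sin θ_r → sin θ_r = 0.249, cos θ_r = 0.969.
Minimum at m = 0: t = λ / (4 n cos θ_r) = 513 / (4 × 2.464 × 0.969) = 53.7 nm.

53.7 nm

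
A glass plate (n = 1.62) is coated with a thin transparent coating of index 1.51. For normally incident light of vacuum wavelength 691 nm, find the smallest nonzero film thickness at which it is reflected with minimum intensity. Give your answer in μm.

0.114 μm

Ray reflecting at the top interface goes from n = 1.0 toward n = 1.51: a half-wave phase shift.
At the lower boundary (n = 1.51 to n = 1.62) the reflected ray undergoes a half-wave phase shift.
Net: no relative phase inversion (both shifts match).
So the condition for destructive reflection is 2 n t = (m + ½) λ.
Minimum at m = 0: t = λ / (4 n) = 691 / (4 × 1.51) = 114 nm.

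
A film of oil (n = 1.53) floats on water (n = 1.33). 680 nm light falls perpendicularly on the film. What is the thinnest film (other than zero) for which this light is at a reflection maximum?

Top surface (1.0 → 1.53): reflection off a higher-index medium gives a half-wave phase shift.
At the lower boundary (n = 1.53 to n = 1.33) the reflected ray undergoes no phase shift.
Exactly one π shift → a net half-wave offset.
For bright reflection here: 2 n t = (m + ½) λ.
Minimum at m = 0: t = λ / (4 n) = 680 / (4 × 1.53) = 111 nm.

111 nm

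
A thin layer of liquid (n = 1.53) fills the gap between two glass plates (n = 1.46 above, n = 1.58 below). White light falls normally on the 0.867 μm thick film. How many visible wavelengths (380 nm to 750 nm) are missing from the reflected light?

3

Ray reflecting at the top interface goes from n = 1.46 toward n = 1.53: a half-wave phase shift.
Ray reflecting at the bottom interface goes from n = 1.53 toward n = 1.58: a half-wave phase shift.
Net: no relative phase inversion (both shifts match).
So the condition for destructive reflection is 2 n t = (m + ½) λ.
λ = 2 n t / (m + ½) = 2653 / (m + ½) nm.
m=3: 758 nm (IR); m=4: 590 nm (visible); m=5: 482 nm (visible); m=6: 408 nm (visible); m=7: 354 nm (UV).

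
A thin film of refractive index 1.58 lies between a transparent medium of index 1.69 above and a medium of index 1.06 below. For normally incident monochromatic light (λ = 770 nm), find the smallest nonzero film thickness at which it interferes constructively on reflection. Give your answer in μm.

0.244 μm

Ray reflecting at the top interface goes from n = 1.69 toward n = 1.58: no phase shift.
At the lower boundary (n = 1.58 to n = 1.06) the reflected ray undergoes no phase shift.
Net: no relative phase inversion (both shifts match).
So the condition for constructive reflection is 2 n t = m λ.
Minimum nonzero at m = 1: t = λ / (2 n) = 770 / (2 × 1.58) = 244 nm.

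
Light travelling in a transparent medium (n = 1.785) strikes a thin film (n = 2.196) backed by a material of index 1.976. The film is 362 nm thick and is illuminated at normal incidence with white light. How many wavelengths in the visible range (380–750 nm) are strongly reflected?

Top surface (1.785 → 2.196): reflection off a higher-index medium gives a half-wave phase shift.
At the lower boundary (n = 2.196 to n = 1.976) the reflected ray undergoes no phase shift.
Net: one phase inversion between the two reflected rays.
With one net inversion, constructive interference in reflection requires 2 n t = (m + ½) λ.
λ = 2 n t / (m + ½) = 1590 / (m + ½) nm.
m=1: 1060 nm (IR); m=2: 636 nm (visible); m=3: 454 nm (visible); m=4: 353 nm (UV).

2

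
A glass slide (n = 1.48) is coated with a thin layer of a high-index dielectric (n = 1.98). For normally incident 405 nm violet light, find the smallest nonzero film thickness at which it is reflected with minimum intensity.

Top surface (1.0 → 1.98): reflection off a higher-index medium gives a half-wave phase shift.
Bottom surface (1.98 → 1.48): reflection off a lower-index medium gives no phase shift.
The two reflections differ by half a wavelength.
For weak reflection here: 2 n t = m λ.
Minimum nonzero at m = 1: t = λ / (2 n) = 405 / (2 × 1.98) = 102 nm.

102 nm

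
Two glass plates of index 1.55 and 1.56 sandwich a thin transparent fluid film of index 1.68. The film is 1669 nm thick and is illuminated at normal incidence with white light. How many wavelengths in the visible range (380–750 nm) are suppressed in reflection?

7

Top surface (1.55 → 1.68): reflection off a higher-index medium gives a half-wave phase shift.
Ray reflecting at the bottom interface goes from n = 1.68 toward n = 1.56: no phase shift.
Exactly one π shift → a net half-wave offset.
So the condition for destructive reflection is 2 n t = m λ.
λ = 2 n t / m = 5608 / m nm.
m=7: 801 nm (IR); m=8: 701 nm (visible); m=9: 623 nm (visible); m=10: 561 nm (visible); m=11: 510 nm (visible); m=12: 467 nm (visible); m=13: 431 nm (visible); m=14: 401 nm (visible); m=15: 374 nm (UV).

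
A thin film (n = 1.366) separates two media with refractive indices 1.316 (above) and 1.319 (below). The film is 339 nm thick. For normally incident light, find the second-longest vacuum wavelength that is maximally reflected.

Ray reflecting at the top interface goes from n = 1.316 toward n = 1.366: a half-wave phase shift.
At the lower boundary (n = 1.366 to n = 1.319) the reflected ray undergoes no phase shift.
The two reflections differ by half a wavelength.
With one net inversion, constructive interference in reflection requires 2 n t = (m + ½) λ.
λ = 2 n t / (m + ½). The second-longest wavelength is m = 1: λ = 2 × 1.366 × 339 / 1.50 = 617 nm.

617 nm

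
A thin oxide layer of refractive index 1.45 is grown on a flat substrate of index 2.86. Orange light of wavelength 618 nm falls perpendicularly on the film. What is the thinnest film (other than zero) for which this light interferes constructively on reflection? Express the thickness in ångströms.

2131 Å

Top surface (1.0 → 1.45): reflection off a higher-index medium gives a half-wave phase shift.
At the lower boundary (n = 1.45 to n = 2.86) the reflected ray undergoes a half-wave phase shift.
Net: no relative phase inversion (both shifts match).
With no net inversion, constructive interference in reflection requires 2 n t = m λ.
Minimum nonzero at m = 1: t = λ / (2 n) = 618 / (2 × 1.45) = 213 nm.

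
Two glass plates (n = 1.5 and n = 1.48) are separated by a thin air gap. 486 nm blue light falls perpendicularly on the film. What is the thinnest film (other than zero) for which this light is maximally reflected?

Top surface (1.5 → 1.0): reflection off a lower-index medium gives no phase shift.
Bottom surface (1.0 → 1.48): reflection off a higher-index medium gives a half-wave phase shift.
Net: one phase inversion between the two reflected rays.
So the condition for constructive reflection is 2 n t = (m + ½) λ.
Minimum at m = 0: t = λ / (4 n) = 486 / (4 × 1.0) = 122 nm.

122 nm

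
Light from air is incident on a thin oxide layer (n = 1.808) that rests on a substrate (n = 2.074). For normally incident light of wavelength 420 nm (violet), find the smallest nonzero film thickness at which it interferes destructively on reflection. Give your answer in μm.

Ray reflecting at the top interface goes from n = 1.0 toward n = 1.808: a half-wave phase shift.
Bottom surface (1.808 → 2.074): reflection off a higher-index medium gives a half-wave phase shift.
Net: no relative phase inversion (both shifts match).
For weak reflection here: 2 n t = (m + ½) λ.
Minimum at m = 0: t = λ / (4 n) = 420 / (4 × 1.808) = 58.1 nm.

0.0581 μm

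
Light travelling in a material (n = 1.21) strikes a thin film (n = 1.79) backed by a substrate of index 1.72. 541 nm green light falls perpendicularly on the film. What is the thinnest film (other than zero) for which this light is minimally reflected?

Top surface (1.21 → 1.79): reflection off a higher-index medium gives a half-wave phase shift.
Ray reflecting at the bottom interface goes from n = 1.79 toward n = 1.72: no phase shift.
Exactly one π shift → a net half-wave offset.
With one net inversion, destructive interference in reflection requires 2 n t = m λ.
Minimum nonzero at m = 1: t = λ / (2 n) = 541 / (2 × 1.79) = 151 nm.

151 nm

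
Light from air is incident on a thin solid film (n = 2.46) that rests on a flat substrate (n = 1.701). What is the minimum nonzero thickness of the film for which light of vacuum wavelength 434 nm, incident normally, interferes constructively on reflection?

Ray reflecting at the top interface goes from n = 1.0 toward n = 2.46: a half-wave phase shift.
Ray reflecting at the bottom interface goes from n = 2.46 toward n = 1.701: no phase shift.
Net: one phase inversion between the two reflected rays.
So the condition for constructive reflection is 2 n t = (m + ½) λ.
Minimum at m = 0: t = λ / (4 n) = 434 / (4 × 2.46) = 44.1 nm.

44.1 nm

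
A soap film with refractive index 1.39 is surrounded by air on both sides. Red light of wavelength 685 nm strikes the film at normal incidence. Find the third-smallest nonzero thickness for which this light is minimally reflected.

739 nm

Top surface (1.0 → 1.39): reflection off a higher-index medium gives a half-wave phase shift.
At the lower boundary (n = 1.39 to n = 1.0) the reflected ray undergoes no phase shift.
Net: one phase inversion between the two reflected rays.
For minimum reflection here: 2 n t = m λ.
The third-smallest nonzero thickness corresponds to m = 3: t = m λ / (2 n) = 3.00 × 685 / (2 × 1.39) = 739 nm.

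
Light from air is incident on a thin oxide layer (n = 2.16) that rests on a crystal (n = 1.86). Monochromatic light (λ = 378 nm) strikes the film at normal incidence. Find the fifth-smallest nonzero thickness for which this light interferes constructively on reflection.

Ray reflecting at the top interface goes from n = 1.0 toward n = 2.16: a half-wave phase shift.
Bottom surface (2.16 → 1.86): reflection off a lower-index medium gives no phase shift.
The two reflections differ by half a wavelength.
For strong reflection here: 2 n t = (m + ½) λ.
The fifth-smallest nonzero thickness corresponds to m = 4: t = (m + ½) λ / (2 n) = 4.50 × 378 / (2 × 2.16) = 394 nm.

394 nm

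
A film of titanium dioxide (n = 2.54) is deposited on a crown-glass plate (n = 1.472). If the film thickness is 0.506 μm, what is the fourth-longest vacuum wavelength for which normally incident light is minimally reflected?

At the upper boundary (n = 1.0 to n = 2.54) the reflected ray undergoes a half-wave phase shift.
At the lower boundary (n = 2.54 to n = 1.472) the reflected ray undergoes no phase shift.
Net: one phase inversion between the two reflected rays.
So the condition for destructive reflection is 2 n t = m λ.
λ = 2 n t / m. The fourth-longest wavelength is m = 4: λ = 2 × 2.54 × 506 / 4.00 = 643 nm.

643 nm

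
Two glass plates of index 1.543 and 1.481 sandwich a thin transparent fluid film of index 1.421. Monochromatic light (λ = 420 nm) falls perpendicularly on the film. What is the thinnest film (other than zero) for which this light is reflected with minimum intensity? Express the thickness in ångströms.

At the upper boundary (n = 1.543 to n = 1.421) the reflected ray undergoes no phase shift.
Bottom surface (1.421 → 1.481): reflection off a higher-index medium gives a half-wave phase shift.
Exactly one π shift → a net half-wave offset.
For dark reflection here: 2 n t = m λ.
Minimum nonzero at m = 1: t = λ / (2 n) = 420 / (2 × 1.421) = 148 nm.

1478 Å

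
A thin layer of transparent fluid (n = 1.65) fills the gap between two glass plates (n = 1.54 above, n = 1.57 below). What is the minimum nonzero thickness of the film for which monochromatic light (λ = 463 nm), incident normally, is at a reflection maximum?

Top surface (1.54 → 1.65): reflection off a higher-index medium gives a half-wave phase shift.
Ray reflecting at the bottom interface goes from n = 1.65 toward n = 1.57: no phase shift.
Exactly one π shift → a net half-wave offset.
So the condition for constructive reflection is 2 n t = (m + ½) λ.
Minimum at m = 0: t = λ / (4 n) = 463 / (4 × 1.65) = 70.2 nm.

70.2 nm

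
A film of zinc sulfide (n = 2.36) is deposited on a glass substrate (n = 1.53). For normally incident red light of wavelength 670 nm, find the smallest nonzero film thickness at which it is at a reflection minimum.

Top surface (1.0 → 2.36): reflection off a higher-index medium gives a half-wave phase shift.
At the lower boundary (n = 2.36 to n = 1.53) the reflected ray undergoes no phase shift.
The two reflections differ by half a wavelength.
With one net inversion, destructive interference in reflection requires 2 n t = m λ.
Minimum nonzero at m = 1: t = λ / (2 n) = 670 / (2 × 2.36) = 142 nm.

142 nm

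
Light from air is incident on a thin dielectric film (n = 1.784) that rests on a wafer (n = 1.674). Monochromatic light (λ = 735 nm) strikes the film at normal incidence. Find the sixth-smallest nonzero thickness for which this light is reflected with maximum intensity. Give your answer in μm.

Top surface (1.0 → 1.784): reflection off a higher-index medium gives a half-wave phase shift.
Bottom surface (1.784 → 1.674): reflection off a lower-index medium gives no phase shift.
Exactly one π shift → a net half-wave offset.
So the condition for constructive reflection is 2 n t = (m + ½) λ.
The sixth-smallest nonzero thickness corresponds to m = 5: t = (m + ½) λ / (2 n) = 5.50 × 735 / (2 × 1.784) = 1133 nm.

1.13 μm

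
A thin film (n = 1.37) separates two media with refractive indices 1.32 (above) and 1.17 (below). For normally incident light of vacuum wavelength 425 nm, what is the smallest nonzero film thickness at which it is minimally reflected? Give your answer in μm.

Top surface (1.32 → 1.37): reflection off a higher-index medium gives a half-wave phase shift.
Ray reflecting at the bottom interface goes from n = 1.37 toward n = 1.17: no phase shift.
Exactly one π shift → a net half-wave offset.
So the condition for destructive reflection is 2 n t = m λ.
The smallest nonzero thickness corresponds to m = 1: t = m λ / (2 n) = 1.00 × 425 / (2 × 1.37) = 155 nm.

0.155 μm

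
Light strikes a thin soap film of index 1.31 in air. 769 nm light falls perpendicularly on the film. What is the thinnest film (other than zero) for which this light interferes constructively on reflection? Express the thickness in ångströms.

Top surface (1.0 → 1.31): reflection off a higher-index medium gives a half-wave phase shift.
Ray reflecting at the bottom interface goes from n = 1.31 toward n = 1.0: no phase shift.
Exactly one π shift → a net half-wave offset.
For strong reflection here: 2 n t = (m + ½) λ.
Minimum at m = 0: t = λ / (4 n) = 769 / (4 × 1.31) = 147 nm.

1468 Å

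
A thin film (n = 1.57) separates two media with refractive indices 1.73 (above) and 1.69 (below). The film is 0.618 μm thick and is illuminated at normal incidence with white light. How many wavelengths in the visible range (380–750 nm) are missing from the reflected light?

Top surface (1.73 → 1.57): reflection off a lower-index medium gives no phase shift.
Ray reflecting at the bottom interface goes from n = 1.57 toward n = 1.69: a half-wave phase shift.
Net: one phase inversion between the two reflected rays.
For minimum reflection here: 2 n t = m λ.
λ = 2 n t / m = 1941 / m nm.
m=2: 970 nm (IR); m=3: 647 nm (visible); m=4: 485 nm (visible); m=5: 388 nm (visible); m=6: 323 nm (UV).

3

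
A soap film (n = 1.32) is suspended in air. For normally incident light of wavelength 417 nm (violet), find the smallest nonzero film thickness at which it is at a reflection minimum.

At the upper boundary (n = 1.0 to n = 1.32) the reflected ray undergoes a half-wave phase shift.
Bottom surface (1.32 → 1.0): reflection off a lower-index medium gives no phase shift.
Exactly one π shift → a net half-wave offset.
For minimum reflection here: 2 n t = m λ.
Minimum nonzero at m = 1: t = λ / (2 n) = 417 / (2 × 1.32) = 158 nm.

158 nm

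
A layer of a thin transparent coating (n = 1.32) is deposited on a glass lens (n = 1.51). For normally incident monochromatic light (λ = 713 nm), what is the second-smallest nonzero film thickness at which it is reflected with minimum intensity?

Ray reflecting at the top interface goes from n = 1.0 toward n = 1.32: a half-wave phase shift.
Bottom surface (1.32 → 1.51): reflection off a higher-index medium gives a half-wave phase shift.
Zero or two π shifts → no net half-wave offset.
So the condition for destructive reflection is 2 n t = (m + ½) λ.
The second-smallest nonzero thickness corresponds to m = 1: t = (m + ½) λ / (2 n) = 1.50 × 713 / (2 × 1.32) = 405 nm.

405 nm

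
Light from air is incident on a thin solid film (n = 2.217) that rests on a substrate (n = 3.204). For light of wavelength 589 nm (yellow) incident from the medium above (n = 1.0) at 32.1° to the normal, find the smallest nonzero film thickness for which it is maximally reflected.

Top surface (1.0 → 2.217): reflection off a higher-index medium gives a half-wave phase shift.
At the lower boundary (n = 2.217 to n = 3.204) the reflected ray undergoes a half-wave phase shift.
The two reflections carry the same phase change, so no net offset.
For bright reflection here: 2 n t cos θ_r = m λ.
Snell's law: 1.0 sin 32.1° = 2.217 sin θ_r → sin θ_r = 0.240, cos θ_r = 0.971.
Minimum nonzero at m = 1: t = λ / (2 n cos θ_r) = 589 / (2 × 2.217 × 0.971) = 137 nm.

137 nm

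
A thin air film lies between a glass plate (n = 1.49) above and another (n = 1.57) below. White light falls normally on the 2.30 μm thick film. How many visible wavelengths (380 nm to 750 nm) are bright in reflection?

Top surface (1.49 → 1.0): reflection off a lower-index medium gives no phase shift.
Ray reflecting at the bottom interface goes from n = 1.0 toward n = 1.57: a half-wave phase shift.
Net: one phase inversion between the two reflected rays.
With one net inversion, constructive interference in reflection requires 2 n t = (m + ½) λ.
λ = 2 n t / (m + ½) = 4600 / (m + ½) nm.
m=5: 836 nm (IR); m=6: 708 nm (visible); m=7: 613 nm (visible); m=8: 541 nm (visible); m=9: 484 nm (visible); m=10: 438 nm (visible); m=11: 400 nm (visible); m=12: 368 nm (UV).

6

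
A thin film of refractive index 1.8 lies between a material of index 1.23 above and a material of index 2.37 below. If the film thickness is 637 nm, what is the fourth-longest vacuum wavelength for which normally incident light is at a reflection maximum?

Ray reflecting at the top interface goes from n = 1.23 toward n = 1.8: a half-wave phase shift.
Ray reflecting at the bottom interface goes from n = 1.8 toward n = 2.37: a half-wave phase shift.
Net: no relative phase inversion (both shifts match).
For bright reflection here: 2 n t = m λ.
λ = 2 n t / m. The fourth-longest wavelength is m = 4: λ = 2 × 1.8 × 637 / 4.00 = 573 nm.

573 nm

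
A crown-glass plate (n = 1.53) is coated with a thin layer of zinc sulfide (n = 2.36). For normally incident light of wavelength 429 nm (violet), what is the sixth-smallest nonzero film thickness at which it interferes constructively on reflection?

At the upper boundary (n = 1.0 to n = 2.36) the reflected ray undergoes a half-wave phase shift.
Bottom surface (2.36 → 1.53): reflection off a lower-index medium gives no phase shift.
The two reflections differ by half a wavelength.
For strong reflection here: 2 n t = (m + ½) λ.
The sixth-smallest nonzero thickness corresponds to m = 5: t = (m + ½) λ / (2 n) = 5.50 × 429 / (2 × 2.36) = 500 nm.

500 nm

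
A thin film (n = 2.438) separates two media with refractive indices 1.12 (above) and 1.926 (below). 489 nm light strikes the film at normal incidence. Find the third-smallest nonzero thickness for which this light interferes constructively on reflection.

251 nm

Ray reflecting at the top interface goes from n = 1.12 toward n = 2.438: a half-wave phase shift.
Bottom surface (2.438 → 1.926): reflection off a lower-index medium gives no phase shift.
Net: one phase inversion between the two reflected rays.
For strong reflection here: 2 n t = (m + ½) λ.
The third-smallest nonzero thickness corresponds to m = 2: t = (m + ½) λ / (2 n) = 2.50 × 489 / (2 × 2.438) = 251 nm.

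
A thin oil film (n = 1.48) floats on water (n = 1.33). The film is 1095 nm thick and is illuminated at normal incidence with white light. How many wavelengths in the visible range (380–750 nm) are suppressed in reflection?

4

Top surface (1.0 → 1.48): reflection off a higher-index medium gives a half-wave phase shift.
Ray reflecting at the bottom interface goes from n = 1.48 toward n = 1.33: no phase shift.
Exactly one π shift → a net half-wave offset.
So the condition for destructive reflection is 2 n t = m λ.
λ = 2 n t / m = 3241 / m nm.
m=4: 810 nm (IR); m=5: 648 nm (visible); m=6: 540 nm (visible); m=7: 463 nm (visible); m=8: 405 nm (visible); m=9: 360 nm (UV).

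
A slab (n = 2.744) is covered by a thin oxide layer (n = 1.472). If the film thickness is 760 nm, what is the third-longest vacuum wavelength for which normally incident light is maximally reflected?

746 nm

Top surface (1.0 → 1.472): reflection off a higher-index medium gives a half-wave phase shift.
Ray reflecting at the bottom interface goes from n = 1.472 toward n = 2.744: a half-wave phase shift.
Zero or two π shifts → no net half-wave offset.
With no net inversion, constructive interference in reflection requires 2 n t = m λ.
λ = 2 n t / m. The third-longest wavelength is m = 3: λ = 2 × 1.472 × 760 / 3.00 = 746 nm.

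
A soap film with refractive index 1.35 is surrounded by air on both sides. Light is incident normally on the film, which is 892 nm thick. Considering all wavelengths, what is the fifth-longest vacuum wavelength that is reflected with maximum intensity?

535 nm

Top surface (1.0 → 1.35): reflection off a higher-index medium gives a half-wave phase shift.
Bottom surface (1.35 → 1.0): reflection off a lower-index medium gives no phase shift.
The two reflections differ by half a wavelength.
For maximum reflection here: 2 n t = (m + ½) λ.
λ = 2 n t / (m + ½). The fifth-longest wavelength is m = 4: λ = 2 × 1.35 × 892 / 4.50 = 535 nm.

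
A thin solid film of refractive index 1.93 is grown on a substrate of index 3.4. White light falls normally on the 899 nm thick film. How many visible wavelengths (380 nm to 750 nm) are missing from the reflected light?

Top surface (1.0 → 1.93): reflection off a higher-index medium gives a half-wave phase shift.
At the lower boundary (n = 1.93 to n = 3.4) the reflected ray undergoes a half-wave phase shift.
Zero or two π shifts → no net half-wave offset.
With no net inversion, destructive interference in reflection requires 2 n t = (m + ½) λ.
λ = 2 n t / (m + ½) = 3470 / (m + ½) nm.
m=4: 771 nm (IR); m=5: 631 nm (visible); m=6: 534 nm (visible); m=7: 463 nm (visible); m=8: 408 nm (visible); m=9: 365 nm (UV).

4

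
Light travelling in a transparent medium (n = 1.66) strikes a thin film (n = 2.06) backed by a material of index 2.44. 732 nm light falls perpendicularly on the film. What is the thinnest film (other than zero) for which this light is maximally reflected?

At the upper boundary (n = 1.66 to n = 2.06) the reflected ray undergoes a half-wave phase shift.
At the lower boundary (n = 2.06 to n = 2.44) the reflected ray undergoes a half-wave phase shift.
Net: no relative phase inversion (both shifts match).
With no net inversion, constructive interference in reflection requires 2 n t = m λ.
Minimum nonzero at m = 1: t = λ / (2 n) = 732 / (2 × 2.06) = 178 nm.

178 nm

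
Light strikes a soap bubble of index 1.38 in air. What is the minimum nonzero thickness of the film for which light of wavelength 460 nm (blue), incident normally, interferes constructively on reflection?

83.3 nm

Top surface (1.0 → 1.38): reflection off a higher-index medium gives a half-wave phase shift.
Bottom surface (1.38 → 1.0): reflection off a lower-index medium gives no phase shift.
The two reflections differ by half a wavelength.
With one net inversion, constructive interference in reflection requires 2 n t = (m + ½) λ.
Minimum at m = 0: t = λ / (4 n) = 460 / (4 × 1.38) = 83.3 nm.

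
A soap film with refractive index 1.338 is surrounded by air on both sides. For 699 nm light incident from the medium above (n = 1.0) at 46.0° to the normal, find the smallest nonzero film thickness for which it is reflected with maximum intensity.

Ray reflecting at the top interface goes from n = 1.0 toward n = 1.338: a half-wave phase shift.
Bottom surface (1.338 → 1.0): reflection off a lower-index medium gives no phase shift.
The two reflections differ by half a wavelength.
For strong reflection here: 2 n t cos θ_r = (m + ½) λ.
Snell's law: 1.0 sin 46.0° = 1.338 sin θ_r → sin θ_r = 0.538, cos θ_r = 0.843.
Minimum at m = 0: t = λ / (4 n cos θ_r) = 699 / (4 × 1.338 × 0.843) = 155 nm.

155 nm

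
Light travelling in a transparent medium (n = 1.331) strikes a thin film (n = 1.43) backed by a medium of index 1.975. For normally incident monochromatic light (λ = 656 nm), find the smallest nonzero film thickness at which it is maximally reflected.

Ray reflecting at the top interface goes from n = 1.331 toward n = 1.43: a half-wave phase shift.
Ray reflecting at the bottom interface goes from n = 1.43 toward n = 1.975: a half-wave phase shift.
Zero or two π shifts → no net half-wave offset.
With no net inversion, constructive interference in reflection requires 2 n t = m λ.
Minimum nonzero at m = 1: t = λ / (2 n) = 656 / (2 × 1.43) = 229 nm.

229 nm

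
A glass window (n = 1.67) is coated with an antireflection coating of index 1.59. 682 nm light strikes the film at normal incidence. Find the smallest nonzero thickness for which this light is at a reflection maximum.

214 nm

At the upper boundary (n = 1.0 to n = 1.59) the reflected ray undergoes a half-wave phase shift.
At the lower boundary (n = 1.59 to n = 1.67) the reflected ray undergoes a half-wave phase shift.
Net: no relative phase inversion (both shifts match).
With no net inversion, constructive interference in reflection requires 2 n t = m λ.
The smallest nonzero thickness corresponds to m = 1: t = m λ / (2 n) = 1.00 × 682 / (2 × 1.59) = 214 nm.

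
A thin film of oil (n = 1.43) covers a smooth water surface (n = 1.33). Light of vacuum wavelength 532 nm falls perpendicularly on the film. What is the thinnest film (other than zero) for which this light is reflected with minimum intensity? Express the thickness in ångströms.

Top surface (1.0 → 1.43): reflection off a higher-index medium gives a half-wave phase shift.
Bottom surface (1.43 → 1.33): reflection off a lower-index medium gives no phase shift.
Net: one phase inversion between the two reflected rays.
With one net inversion, destructive interference in reflection requires 2 n t = m λ.
Minimum nonzero at m = 1: t = λ / (2 n) = 532 / (2 × 1.43) = 186 nm.

1860 Å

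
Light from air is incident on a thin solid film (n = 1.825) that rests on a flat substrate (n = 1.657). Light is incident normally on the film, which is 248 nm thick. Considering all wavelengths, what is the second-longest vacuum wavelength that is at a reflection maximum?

603 nm

Top surface (1.0 → 1.825): reflection off a higher-index medium gives a half-wave phase shift.
Bottom surface (1.825 → 1.657): reflection off a lower-index medium gives no phase shift.
The two reflections differ by half a wavelength.
For maximum reflection here: 2 n t = (m + ½) λ.
λ = 2 n t / (m + ½). The second-longest wavelength is m = 1: λ = 2 × 1.825 × 248 / 1.50 = 603 nm.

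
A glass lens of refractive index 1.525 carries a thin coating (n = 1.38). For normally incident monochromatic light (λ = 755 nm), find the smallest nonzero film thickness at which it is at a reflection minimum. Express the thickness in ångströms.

1368 Å

Ray reflecting at the top interface goes from n = 1.0 toward n = 1.38: a half-wave phase shift.
At the lower boundary (n = 1.38 to n = 1.525) the reflected ray undergoes a half-wave phase shift.
The two reflections carry the same phase change, so no net offset.
So the condition for destructive reflection is 2 n t = (m + ½) λ.
Minimum at m = 0: t = λ / (4 n) = 755 / (4 × 1.38) = 137 nm.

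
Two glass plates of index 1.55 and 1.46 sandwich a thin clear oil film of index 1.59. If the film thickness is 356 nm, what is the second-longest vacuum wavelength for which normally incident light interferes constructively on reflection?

At the upper boundary (n = 1.55 to n = 1.59) the reflected ray undergoes a half-wave phase shift.
At the lower boundary (n = 1.59 to n = 1.46) the reflected ray undergoes no phase shift.
Net: one phase inversion between the two reflected rays.
For strong reflection here: 2 n t = (m + ½) λ.
λ = 2 n t / (m + ½). The second-longest wavelength is m = 1: λ = 2 × 1.59 × 356 / 1.50 = 755 nm.

755 nm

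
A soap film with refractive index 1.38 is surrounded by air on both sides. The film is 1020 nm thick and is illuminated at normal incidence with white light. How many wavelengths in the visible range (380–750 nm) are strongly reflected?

3

At the upper boundary (n = 1.0 to n = 1.38) the reflected ray undergoes a half-wave phase shift.
Bottom surface (1.38 → 1.0): reflection off a lower-index medium gives no phase shift.
Net: one phase inversion between the two reflected rays.
So the condition for constructive reflection is 2 n t = (m + ½) λ.
λ = 2 n t / (m + ½) = 2815 / (m + ½) nm.
m=3: 804 nm (IR); m=4: 626 nm (visible); m=5: 512 nm (visible); m=6: 433 nm (visible); m=7: 375 nm (UV).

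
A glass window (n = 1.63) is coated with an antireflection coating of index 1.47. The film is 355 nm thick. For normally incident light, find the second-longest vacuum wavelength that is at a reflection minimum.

Ray reflecting at the top interface goes from n = 1.0 toward n = 1.47: a half-wave phase shift.
Bottom surface (1.47 → 1.63): reflection off a higher-index medium gives a half-wave phase shift.
Zero or two π shifts → no net half-wave offset.
So the condition for destructive reflection is 2 n t = (m + ½) λ.
λ = 2 n t / (m + ½). The second-longest wavelength is m = 1: λ = 2 × 1.47 × 355 / 1.50 = 696 nm.

696 nm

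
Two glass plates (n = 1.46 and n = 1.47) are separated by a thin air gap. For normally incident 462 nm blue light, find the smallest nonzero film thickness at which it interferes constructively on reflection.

Ray reflecting at the top interface goes from n = 1.46 toward n = 1.0: no phase shift.
Bottom surface (1.0 → 1.47): reflection off a higher-index medium gives a half-wave phase shift.
The two reflections differ by half a wavelength.
With one net inversion, constructive interference in reflection requires 2 n t = (m + ½) λ.
Minimum at m = 0: t = λ / (4 n) = 462 / (4 × 1.0) = 116 nm.

116 nm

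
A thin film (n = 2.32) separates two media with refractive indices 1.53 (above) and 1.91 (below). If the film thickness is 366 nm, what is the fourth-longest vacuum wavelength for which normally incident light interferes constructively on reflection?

Ray reflecting at the top interface goes from n = 1.53 toward n = 2.32: a half-wave phase shift.
Bottom surface (2.32 → 1.91): reflection off a lower-index medium gives no phase shift.
Net: one phase inversion between the two reflected rays.
So the condition for constructive reflection is 2 n t = (m + ½) λ.
λ = 2 n t / (m + ½). The fourth-longest wavelength is m = 3: λ = 2 × 2.32 × 366 / 3.50 = 485 nm.

485 nm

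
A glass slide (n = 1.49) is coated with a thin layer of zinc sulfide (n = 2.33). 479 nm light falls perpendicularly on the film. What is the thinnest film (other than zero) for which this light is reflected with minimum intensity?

103 nm

Top surface (1.0 → 2.33): reflection off a higher-index medium gives a half-wave phase shift.
Bottom surface (2.33 → 1.49): reflection off a lower-index medium gives no phase shift.
Exactly one π shift → a net half-wave offset.
For weak reflection here: 2 n t = m λ.
Minimum nonzero at m = 1: t = λ / (2 n) = 479 / (2 × 2.33) = 103 nm.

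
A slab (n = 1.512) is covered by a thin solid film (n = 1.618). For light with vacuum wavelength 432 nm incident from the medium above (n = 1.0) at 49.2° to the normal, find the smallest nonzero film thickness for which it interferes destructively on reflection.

151 nm

At the upper boundary (n = 1.0 to n = 1.618) the reflected ray undergoes a half-wave phase shift.
Ray reflecting at the bottom interface goes from n = 1.618 toward n = 1.512: no phase shift.
The two reflections differ by half a wavelength.
So the condition for destructive reflection is 2 n t cos θ_r = m λ.
Snell's law: 1.0 sin 49.2° = 1.618 sin θ_r → sin θ_r = 0.468, cos θ_r = 0.884.
Minimum nonzero at m = 1: t = λ / (2 n cos θ_r) = 432 / (2 × 1.618 × 0.884) = 151 nm.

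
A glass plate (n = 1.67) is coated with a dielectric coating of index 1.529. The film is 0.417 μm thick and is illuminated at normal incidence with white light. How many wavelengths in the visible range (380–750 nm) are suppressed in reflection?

Top surface (1.0 → 1.529): reflection off a higher-index medium gives a half-wave phase shift.
At the lower boundary (n = 1.529 to n = 1.67) the reflected ray undergoes a half-wave phase shift.
The two reflections carry the same phase change, so no net offset.
With no net inversion, destructive interference in reflection requires 2 n t = (m + ½) λ.
λ = 2 n t / (m + ½) = 1275 / (m + ½) nm.
m=1: 850 nm (IR); m=2: 510 nm (visible); m=3: 364 nm (UV).

1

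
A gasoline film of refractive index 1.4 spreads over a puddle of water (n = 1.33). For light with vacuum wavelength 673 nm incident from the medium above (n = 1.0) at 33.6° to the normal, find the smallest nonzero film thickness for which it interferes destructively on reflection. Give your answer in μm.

At the upper boundary (n = 1.0 to n = 1.4) the reflected ray undergoes a half-wave phase shift.
Bottom surface (1.4 → 1.33): reflection off a lower-index medium gives no phase shift.
The two reflections differ by half a wavelength.
So the condition for destructive reflection is 2 n t cos θ_r = m λ.
Snell's law: 1.0 sin 33.6° = 1.4 sin θ_r → sin θ_r = 0.395, cos θ_r = 0.919.
Minimum nonzero at m = 1: t = λ / (2 n cos θ_r) = 673 / (2 × 1.4 × 0.919) = 262 nm.

0.262 μm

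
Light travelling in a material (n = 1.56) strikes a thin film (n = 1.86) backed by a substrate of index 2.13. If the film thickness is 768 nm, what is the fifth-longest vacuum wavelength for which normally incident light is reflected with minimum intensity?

635 nm

At the upper boundary (n = 1.56 to n = 1.86) the reflected ray undergoes a half-wave phase shift.
At the lower boundary (n = 1.86 to n = 2.13) the reflected ray undergoes a half-wave phase shift.
Zero or two π shifts → no net half-wave offset.
For minimum reflection here: 2 n t = (m + ½) λ.
λ = 2 n t / (m + ½). The fifth-longest wavelength is m = 4: λ = 2 × 1.86 × 768 / 4.50 = 635 nm.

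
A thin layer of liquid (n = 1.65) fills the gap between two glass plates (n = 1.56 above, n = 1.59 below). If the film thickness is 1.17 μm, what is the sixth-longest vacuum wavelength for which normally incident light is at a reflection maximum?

702 nm

Ray reflecting at the top interface goes from n = 1.56 toward n = 1.65: a half-wave phase shift.
Ray reflecting at the bottom interface goes from n = 1.65 toward n = 1.59: no phase shift.
Exactly one π shift → a net half-wave offset.
For maximum reflection here: 2 n t = (m + ½) λ.
λ = 2 n t / (m + ½). The sixth-longest wavelength is m = 5: λ = 2 × 1.65 × 1170 / 5.50 = 702 nm.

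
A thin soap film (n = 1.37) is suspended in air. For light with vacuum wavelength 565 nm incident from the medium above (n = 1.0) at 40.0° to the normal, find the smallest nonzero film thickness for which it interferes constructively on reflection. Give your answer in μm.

0.117 μm

Top surface (1.0 → 1.37): reflection off a higher-index medium gives a half-wave phase shift.
Bottom surface (1.37 → 1.0): reflection off a lower-index medium gives no phase shift.
Exactly one π shift → a net half-wave offset.
With one net inversion, constructive interference in reflection requires 2 n t cos θ_r = (m + ½) λ.
Snell's law: 1.0 sin 40.0° = 1.37 sin θ_r → sin θ_r = 0.469, cos θ_r = 0.883.
Minimum at m = 0: t = λ / (4 n cos θ_r) = 565 / (4 × 1.37 × 0.883) = 117 nm.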